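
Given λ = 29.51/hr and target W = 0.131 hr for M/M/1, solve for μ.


W = 1/(μ−λ) ⇒ μ − λ = 1/W = 1/0.131 = 7.6336
μ = λ + 1/W = 29.51 + 7.6336 = 37.1436 per hr

Final: 37.1436 /hr


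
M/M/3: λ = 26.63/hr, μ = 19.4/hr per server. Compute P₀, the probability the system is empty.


a = λ/μ = 26.63/19.4 = 1.3727; ρ = a/c = 0.4576
Σ_{k=0}^{2} a^k/k! (terms k=0..2) = 1.00000 + 1.37268 + 0.94213 = 3.31481
Tail: a^3/(3!(1−ρ)) = 2.58648/(6·0.5424) = 0.79470
P₀ = 1/(3.31481 + 0.79470) = 1/4.10951 = 0.243338

Final: 0.243338


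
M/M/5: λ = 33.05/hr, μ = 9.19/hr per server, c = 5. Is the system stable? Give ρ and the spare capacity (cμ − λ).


Total capacity cμ = 5·9.19 = 45.95/hr
ρ = λ/(cμ) = 33.05/45.95 = 0.7193
Stable ⇔ ρ < 1: YES
Spare capacity = cμ − λ = 45.95 − 33.05 = 12.90/hr

Final: ρ = 0.7193; stable; margin = 12.90/hr


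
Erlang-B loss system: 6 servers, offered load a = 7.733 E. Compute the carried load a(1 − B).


B(6,7.733) = 0.374932 (Erlang-B)
Carried load = a(1 − B) = 7.733·(1 − 0.374932) = 7.733·0.625068 = 4.8337 E

Final: 4.8337 Erlangs


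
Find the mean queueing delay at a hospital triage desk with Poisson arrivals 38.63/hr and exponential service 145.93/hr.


ρ = 38.63/145.93 = 0.2647
Wq = ρ/(μ−λ) = 0.2647/(145.93 − 38.63) = 0.2647/107.30 = 0.002467 hr

Final: 0.002467 hr


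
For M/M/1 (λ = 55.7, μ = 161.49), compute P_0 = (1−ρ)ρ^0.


ρ = 55.7/161.49 = 0.3449
P_n = (1−ρ)·ρ^n = (1 − 0.3449)·0.3449^0 = 0.6551·1.000000 = 0.655087

Final: 0.655087


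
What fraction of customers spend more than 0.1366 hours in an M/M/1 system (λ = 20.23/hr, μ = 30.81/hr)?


W ~ Exponential(μ−λ) for M/M/1.
μ − λ = 30.81 − 20.23 = 10.5800
P(W > t) = e^{−(μ−λ)t} = e^{−1.4452} = 0.235692

Final: 0.235692


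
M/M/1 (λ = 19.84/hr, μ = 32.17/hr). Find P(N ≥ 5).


ρ = 19.84/32.17 = 0.6167
P(N ≥ n) = ρ^n = 0.6167^5 = 0.089218

Final: 0.089218


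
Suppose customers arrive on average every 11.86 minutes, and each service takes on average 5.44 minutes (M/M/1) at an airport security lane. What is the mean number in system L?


λ = 60/11.86 = 5.0590 /hr
μ = 60/5.44 = 11.0294 /hr
ρ = λ/μ = 5.0590/11.0294 = 0.4587
L = ρ/(1−ρ) = 0.4587/0.5413 = 0.8474

Final: 0.8474


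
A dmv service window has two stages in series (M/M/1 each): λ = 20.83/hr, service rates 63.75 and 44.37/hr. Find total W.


Each node sees arrival rate λ = 20.83/hr (tandem ⇒ throughput preserved).
W₁ = 1/(μ₁−λ) = 1/(63.75−20.83) = 0.02330 hr
W₂ = 1/(μ₂−λ) = 1/(44.37−20.83) = 0.04248 hr
W_total = W₁ + W₂ = 0.02330 + 0.04248 = 0.06578 hr

Final: 0.06578 hr


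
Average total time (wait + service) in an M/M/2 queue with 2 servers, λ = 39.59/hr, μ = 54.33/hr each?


a = 0.7287; ρ = 0.3643; P₀ = 0.465902
Lq = P₀·a^c·ρ/(c!(1−ρ)²) = 0.11154
Wq = Lq/λ = 0.11154/39.59 = 0.002817 hr
W = Wq + 1/μ = 0.002817 + 0.01841 = 0.02122 hr

Final: 0.02122 hr


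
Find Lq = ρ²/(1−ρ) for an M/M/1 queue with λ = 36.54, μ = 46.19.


ρ = 36.54/46.19 = 0.7911
Lq = ρ²/(1−ρ) = 0.6258/0.2089 = 2.9954

Final: 2.9954


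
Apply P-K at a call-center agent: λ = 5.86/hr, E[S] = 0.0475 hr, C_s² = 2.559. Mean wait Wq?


ρ = λ·E[S] = 5.86·0.0475 = 0.2784
E[S²] = E[S]²(1+C_s²) = 0.0475²·(1+2.559) = 0.008030
Wq = λ·E[S²]/(2(1−ρ)) = 5.86·0.008030/(2·0.7216) = 0.03260 hr

Final: 0.03260 hr


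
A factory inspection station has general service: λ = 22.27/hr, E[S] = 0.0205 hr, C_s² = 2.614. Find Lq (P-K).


ρ = λ·E[S] = 22.27·0.0205 = 0.4565
Lq = ρ²(1+C_s²)/(2(1−ρ)) = 0.2084·(1+2.614)/(2·0.5435)
= 0.2084·3.6140/1.0869 = 0.69300

Final: 0.69300


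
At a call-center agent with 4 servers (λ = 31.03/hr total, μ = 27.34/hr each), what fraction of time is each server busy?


ρ = λ/(cμ) = 31.03/(4·27.34) = 31.03/109.36 = 0.2837

Final: 0.2837


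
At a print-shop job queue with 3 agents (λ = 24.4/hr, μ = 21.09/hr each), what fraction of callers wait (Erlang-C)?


a = λ/μ = 1.1569; ρ = a/3 = 0.3856
P₀ = 0.308040 (from M/M/c formula)
C(c,a) = [a^c/(c!(1−ρ))]·P₀ = [1.54860/(6·0.6144)]·0.308040
= 0.42012·0.308040 = 0.129413

Final: 0.129413


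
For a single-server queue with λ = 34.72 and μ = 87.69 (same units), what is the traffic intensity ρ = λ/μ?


ρ = λ/μ = 34.72/87.69 = 0.3959

Final: 0.3959


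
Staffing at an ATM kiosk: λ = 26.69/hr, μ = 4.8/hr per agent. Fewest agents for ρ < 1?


Stability requires cμ > λ ⇔ c > λ/μ.
λ/μ = 26.69/4.8 = 5.5604
Minimum integer c = ⌊5.5604⌋ + 1 = 6
Check: 6·4.8 = 28.80 > 26.69, while 5·4.8 = 24.00 ≤ 26.69

Final: 6 servers


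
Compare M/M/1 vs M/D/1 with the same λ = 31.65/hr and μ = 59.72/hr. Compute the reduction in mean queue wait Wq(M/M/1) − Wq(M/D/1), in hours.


ρ = 31.65/59.72 = 0.5300
Wq(M/M/1) = ρ/(μ−λ) = 0.5300/28.07 = 0.01888 hr
Wq(M/D/1) = ρ/(2(μ−λ)) = 0.009440 hr
Savings = 0.01888 − 0.009440 = 0.009440 hr

Final: 0.009440 hr


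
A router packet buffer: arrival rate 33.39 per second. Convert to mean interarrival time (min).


Mean interarrival time = 1/λ = 1/33.39 second = 0.02995 second
In minutes: 0.02995 × 0.0166667 = 0.0004992 min

Final: 0.0004992 min


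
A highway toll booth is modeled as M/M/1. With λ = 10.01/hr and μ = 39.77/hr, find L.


ρ = λ/μ = 10.01/39.77 = 0.2517
L = ρ/(1−ρ) = 0.2517/(1 − 0.2517) = 0.2517/0.7483 = 0.3364

Final: 0.3364


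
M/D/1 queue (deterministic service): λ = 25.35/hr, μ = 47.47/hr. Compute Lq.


ρ = 25.35/47.47 = 0.5340
M/D/1: Lq = ρ²/(2(1−ρ)) = 0.2852/(2·0.4660) = 0.30600

Final: 0.30600


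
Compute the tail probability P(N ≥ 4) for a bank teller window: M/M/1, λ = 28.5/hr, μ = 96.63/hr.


ρ = 28.5/96.63 = 0.2949
P(N ≥ n) = ρ^n = 0.2949^4 = 0.007567

Final: 0.007567


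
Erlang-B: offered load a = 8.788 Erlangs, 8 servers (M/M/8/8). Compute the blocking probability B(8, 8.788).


B(c,a) = (a^c/c!) / Σ_{k=0}^{c} a^k/k!
a^8/8! = 882.266649
Σ terms (k=0..8): 1.00000 + 8.78800 + 38.61447 + 113.11466 + 248.51291 + 436.78629 + 639.74632 + 803.15580 + 882.26665 = 3171.985094
B = 882.266649/3171.985094 = 0.278143

Final: 0.278143


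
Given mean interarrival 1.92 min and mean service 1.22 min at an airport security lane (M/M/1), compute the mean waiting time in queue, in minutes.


λ = 60/1.92 = 31.2500 /hr
μ = 60/1.22 = 49.1803 /hr
ρ = λ/μ = 31.2500/49.1803 = 0.6354
Wq = ρ/(μ−λ) = 0.6354/(49.1803−31.2500) = 0.03544 hr
In minutes: 0.03544·60 = 2.126 min

Final: 2.126 min


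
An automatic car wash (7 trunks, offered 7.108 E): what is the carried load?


B(7,7.108) = 0.255533 (Erlang-B)
Carried load = a(1 − B) = 7.108·(1 − 0.255533) = 7.108·0.744467 = 5.2917 E

Final: 5.2917 Erlangs


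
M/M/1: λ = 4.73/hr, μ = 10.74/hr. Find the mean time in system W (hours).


W = 1/(μ−λ) = 1/(10.74 − 4.73) = 1/6.01 = 0.1664 hr

Final: 0.1664 hr


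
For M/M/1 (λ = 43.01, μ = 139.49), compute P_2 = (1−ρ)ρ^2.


ρ = 43.01/139.49 = 0.3083
P_n = (1−ρ)·ρ^n = (1 − 0.3083)·0.3083^2 = 0.6917·0.095072 = 0.065758

Final: 0.065758


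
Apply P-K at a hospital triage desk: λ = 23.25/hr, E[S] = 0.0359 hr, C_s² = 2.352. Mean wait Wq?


ρ = λ·E[S] = 23.25·0.0359 = 0.8347
E[S²] = E[S]²(1+C_s²) = 0.0359²·(1+2.352) = 0.004320
Wq = λ·E[S²]/(2(1−ρ)) = 23.25·0.004320/(2·0.1653) = 0.30377 hr

Final: 0.30377 hr


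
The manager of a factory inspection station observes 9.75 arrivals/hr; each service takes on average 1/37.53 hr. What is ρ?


ρ = λ/μ = 9.75/37.53 = 0.2598

Final: 0.2598


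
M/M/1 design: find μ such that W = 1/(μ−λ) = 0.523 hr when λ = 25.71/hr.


W = 1/(μ−λ) ⇒ μ − λ = 1/W = 1/0.523 = 1.9120
μ = λ + 1/W = 25.71 + 1.9120 = 27.6220 per hr

Final: 27.6220 /hr


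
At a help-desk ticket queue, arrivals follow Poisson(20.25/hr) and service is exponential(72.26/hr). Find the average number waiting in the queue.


ρ = 20.25/72.26 = 0.2802
Lq = ρ²/(1−ρ) = 0.07853/0.7198 = 0.1091

Final: 0.1091


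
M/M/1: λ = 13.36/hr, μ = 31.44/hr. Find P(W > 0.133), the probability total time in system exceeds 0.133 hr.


W ~ Exponential(μ−λ) for M/M/1.
μ − λ = 31.44 − 13.36 = 18.0800
P(W > t) = e^{−(μ−λ)t} = e^{−2.4046} = 0.090298

Final: 0.090298


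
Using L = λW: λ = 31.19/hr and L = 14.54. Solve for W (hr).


W = L/λ = 14.54/31.19 = 0.4662 hr

Final: 0.4662 hr


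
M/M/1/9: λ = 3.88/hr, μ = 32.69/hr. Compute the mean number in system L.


ρ = 3.88/32.69 = 0.1187
L = ρ[1 − (K+1)ρ^K + Kρ^(K+1)] / [(1−ρ)(1−ρ^(K+1))]
Numerator: 0.1187·(1 − 10·0.000000004675 + 9·5.548e-10) = 0.118691
Denominator: (0.8813)·(1.000000) = 0.881309
L = 0.118691/0.881309 = 0.1347

Final: 0.1347


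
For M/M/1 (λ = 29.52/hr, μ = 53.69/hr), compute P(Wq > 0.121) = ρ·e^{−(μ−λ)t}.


ρ = 29.52/53.69 = 0.5498
P(Wq > t) = ρ·e^{−(μ−λ)t} = 0.5498·e^{−2.9246}
= 0.5498·0.053688 = 0.029519

Final: 0.029519


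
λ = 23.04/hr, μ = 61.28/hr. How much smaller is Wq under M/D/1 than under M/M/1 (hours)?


ρ = 23.04/61.28 = 0.3760
Wq(M/M/1) = ρ/(μ−λ) = 0.3760/38.24 = 0.009832 hr
Wq(M/D/1) = ρ/(2(μ−λ)) = 0.004916 hr
Savings = 0.009832 − 0.004916 = 0.004916 hr

Final: 0.004916 hr


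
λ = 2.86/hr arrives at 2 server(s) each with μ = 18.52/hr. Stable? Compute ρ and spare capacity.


Total capacity cμ = 2·18.52 = 37.04/hr
ρ = λ/(cμ) = 2.86/37.04 = 0.07721
Stable ⇔ ρ < 1: YES
Spare capacity = cμ − λ = 37.04 − 2.86 = 34.18/hr

Final: ρ = 0.07721; stable; margin = 34.18/hr


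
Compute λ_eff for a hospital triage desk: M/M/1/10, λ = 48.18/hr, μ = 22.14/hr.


ρ = 2.1762; P_K = (1−ρ)ρ^10/(1−ρ^11) = 0.540578
λ_eff = λ(1 − P_K) = 48.18·(1 − 0.540578) = 48.18·0.459422 = 22.1350 /hr

Final: 22.1350 /hr


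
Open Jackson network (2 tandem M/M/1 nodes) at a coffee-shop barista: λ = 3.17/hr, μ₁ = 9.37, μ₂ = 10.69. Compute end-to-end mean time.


Each node sees arrival rate λ = 3.17/hr (tandem ⇒ throughput preserved).
W₁ = 1/(μ₁−λ) = 1/(9.37−3.17) = 0.16129 hr
W₂ = 1/(μ₂−λ) = 1/(10.69−3.17) = 0.13298 hr
W_total = W₁ + W₂ = 0.16129 + 0.13298 = 0.29427 hr

Final: 0.29427 hr


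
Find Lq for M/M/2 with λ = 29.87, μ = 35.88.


a = λ/μ = 0.8325; ρ = a/2 = 0.4162
P₀ = 0.412181
Lq = P₀·a^c·ρ / (c!·(1−ρ)²) = 0.412181·0.69305·0.4162/(2·0.34077)
= 0.17447

Final: 0.17447


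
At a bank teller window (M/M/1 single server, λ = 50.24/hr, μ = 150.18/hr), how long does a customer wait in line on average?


ρ = 50.24/150.18 = 0.3345
Wq = ρ/(μ−λ) = 0.3345/(150.18 − 50.24) = 0.3345/99.94 = 0.003347 hr

Final: 0.003347 hr


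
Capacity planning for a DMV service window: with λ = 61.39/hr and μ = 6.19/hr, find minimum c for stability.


Stability requires cμ > λ ⇔ c > λ/μ.
λ/μ = 61.39/6.19 = 9.9176
Minimum integer c = ⌊9.9176⌋ + 1 = 10
Check: 10·6.19 = 61.90 > 61.39, while 9·6.19 = 55.71 ≤ 61.39

Final: 10 servers


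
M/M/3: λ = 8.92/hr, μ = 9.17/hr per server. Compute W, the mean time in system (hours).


a = 0.9727; ρ = 0.3242; P₀ = 0.374132
Lq = P₀·a^c·ρ/(c!(1−ρ)²) = 0.04075
Wq = Lq/λ = 0.04075/8.92 = 0.004569 hr
W = Wq + 1/μ = 0.004569 + 0.10905 = 0.11362 hr

Final: 0.11362 hr


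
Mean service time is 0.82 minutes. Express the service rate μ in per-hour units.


μ = 1/(service time) in consistent units.
1 hour = 60 min, so μ = 60/0.82 = 73.1707 per hour

Final: 73.1707 /hr


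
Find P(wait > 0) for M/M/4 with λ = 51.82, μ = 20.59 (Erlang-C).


a = λ/μ = 2.5168; ρ = a/4 = 0.6292
P₀ = 0.072208 (from M/M/c formula)
C(c,a) = [a^c/(c!(1−ρ))]·P₀ = [40.12031/(24·0.3708)]·0.072208
= 4.50817·0.072208 = 0.325527

Final: 0.325527


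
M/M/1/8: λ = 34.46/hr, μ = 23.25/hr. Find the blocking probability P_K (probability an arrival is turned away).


ρ = λ/μ = 34.46/23.25 = 1.4822
P_K = (1−ρ)ρ^K/(1−ρ^(K+1)) = (-0.4822·23.288340)/(1 − 34.516825)
= -11.228485/-33.516825 = 0.335010

Final: 0.335010


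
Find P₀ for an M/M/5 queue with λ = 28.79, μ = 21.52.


a = λ/μ = 28.79/21.52 = 1.3378; ρ = a/c = 0.2676
Σ_{k=0}^{4} a^k/k! (terms k=0..4) = 1.00000 + 1.33783 + 0.89489 + 0.39907 + 0.13347 = 3.76525
Tail: a^5/(5!(1−ρ)) = 4.28546/(120·0.7324) = 0.04876
P₀ = 1/(3.76525 + 0.04876) = 1/3.81401 = 0.262191

Final: 0.262191


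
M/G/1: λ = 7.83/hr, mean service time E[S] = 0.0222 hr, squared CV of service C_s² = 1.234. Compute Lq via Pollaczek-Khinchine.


ρ = λ·E[S] = 7.83·0.0222 = 0.1738
Lq = ρ²(1+C_s²)/(2(1−ρ)) = 0.03022·(1+1.234)/(2·0.8262)
= 0.03022·2.2340/1.6523 = 0.04085

Final: 0.04085


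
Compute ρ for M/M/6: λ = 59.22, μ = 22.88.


ρ = λ/(cμ) = 59.22/(6·22.88) = 59.22/137.28 = 0.4314

Final: 0.4314


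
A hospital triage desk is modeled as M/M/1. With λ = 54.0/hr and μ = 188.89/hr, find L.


ρ = λ/μ = 54.0/188.89 = 0.2859
L = ρ/(1−ρ) = 0.2859/(1 − 0.2859) = 0.2859/0.7141 = 0.4003

Final: 0.4003


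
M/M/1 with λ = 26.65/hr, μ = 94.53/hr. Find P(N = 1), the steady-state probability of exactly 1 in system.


ρ = 26.65/94.53 = 0.2819
P_n = (1−ρ)·ρ^n = (1 − 0.2819)·0.2819^1 = 0.7181·0.281921 = 0.202442

Final: 0.202442


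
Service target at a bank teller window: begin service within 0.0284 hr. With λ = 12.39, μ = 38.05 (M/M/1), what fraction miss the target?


ρ = 12.39/38.05 = 0.3256
P(Wq > t) = ρ·e^{−(μ−λ)t} = 0.3256·e^{−0.7287}
= 0.3256·0.482515 = 0.157118

Final: 0.157118


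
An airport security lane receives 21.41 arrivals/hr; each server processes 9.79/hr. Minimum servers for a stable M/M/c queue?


Stability requires cμ > λ ⇔ c > λ/μ.
λ/μ = 21.41/9.79 = 2.1869
Minimum integer c = ⌊2.1869⌋ + 1 = 3
Check: 3·9.79 = 29.37 > 21.41, while 2·9.79 = 19.58 ≤ 21.41

Final: 3 servers


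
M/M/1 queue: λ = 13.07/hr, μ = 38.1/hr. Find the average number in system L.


ρ = λ/μ = 13.07/38.1 = 0.3430
L = ρ/(1−ρ) = 0.3430/(1 − 0.3430) = 0.3430/0.6570 = 0.5222

Final: 0.5222


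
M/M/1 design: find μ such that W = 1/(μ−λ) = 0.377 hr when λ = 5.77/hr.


W = 1/(μ−λ) ⇒ μ − λ = 1/W = 1/0.377 = 2.6525
μ = λ + 1/W = 5.77 + 2.6525 = 8.4225 per hr

Final: 8.4225 /hr


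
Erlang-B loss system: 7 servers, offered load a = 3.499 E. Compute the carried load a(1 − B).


B(7,3.499) = 0.039567 (Erlang-B)
Carried load = a(1 − B) = 3.499·(1 − 0.039567) = 3.499·0.960433 = 3.3606 E

Final: 3.3606 Erlangs


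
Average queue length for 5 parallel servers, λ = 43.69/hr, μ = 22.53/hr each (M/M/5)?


a = λ/μ = 1.9392; ρ = a/5 = 0.3878
P₀ = 0.142912
Lq = P₀·a^c·ρ / (c!·(1−ρ)²) = 0.142912·27.42232·0.3878/(120·0.37474)
= 0.03380

Final: 0.03380


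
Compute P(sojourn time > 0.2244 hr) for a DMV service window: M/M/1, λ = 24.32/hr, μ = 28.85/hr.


W ~ Exponential(μ−λ) for M/M/1.
μ − λ = 28.85 − 24.32 = 4.5300
P(W > t) = e^{−(μ−λ)t} = e^{−1.0165} = 0.361848

Final: 0.361848


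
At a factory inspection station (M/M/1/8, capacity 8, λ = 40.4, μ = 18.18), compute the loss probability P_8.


ρ = λ/μ = 40.4/18.18 = 2.2222
P_K = (1−ρ)ρ^K/(1−ρ^(K+1)) = (-1.2222·594.702672)/(1 − 1321.561493)
= -726.858821/-1320.561493 = 0.550416

Final: 0.550416


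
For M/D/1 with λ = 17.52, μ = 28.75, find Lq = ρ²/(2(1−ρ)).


ρ = 17.52/28.75 = 0.6094
M/D/1: Lq = ρ²/(2(1−ρ)) = 0.3714/(2·0.3906) = 0.47536

Final: 0.47536


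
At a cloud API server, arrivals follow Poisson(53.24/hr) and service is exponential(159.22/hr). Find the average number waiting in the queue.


ρ = 53.24/159.22 = 0.3344
Lq = ρ²/(1−ρ) = 0.1118/0.6656 = 0.1680

Final: 0.1680


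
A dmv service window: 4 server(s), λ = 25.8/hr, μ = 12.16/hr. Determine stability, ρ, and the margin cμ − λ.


Total capacity cμ = 4·12.16 = 48.64/hr
ρ = λ/(cμ) = 25.8/48.64 = 0.5304
Stable ⇔ ρ < 1: YES
Spare capacity = cμ − λ = 48.64 − 25.8 = 22.84/hr

Final: ρ = 0.5304; stable; margin = 22.84/hr


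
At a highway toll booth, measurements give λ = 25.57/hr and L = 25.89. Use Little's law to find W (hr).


W = L/λ = 25.89/25.57 = 1.0125 hr

Final: 1.0125 hr


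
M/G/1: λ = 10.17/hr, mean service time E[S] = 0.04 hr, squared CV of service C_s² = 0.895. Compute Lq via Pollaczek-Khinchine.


ρ = λ·E[S] = 10.17·0.04 = 0.4068
Lq = ρ²(1+C_s²)/(2(1−ρ)) = 0.1655·(1+0.895)/(2·0.5932)
= 0.1655·1.8950/1.1864 = 0.26433

Final: 0.26433


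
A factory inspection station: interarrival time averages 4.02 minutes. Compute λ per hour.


λ = 1/(interarrival time) in consistent units.
1 hour = 60 min, so λ = 60/4.02 = 14.9254 per hour

Final: 14.9254 /hr


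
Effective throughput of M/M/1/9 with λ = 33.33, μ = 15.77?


ρ = 2.1135; P_K = (1−ρ)ρ^9/(1−ρ^10) = 0.527149
λ_eff = λ(1 − P_K) = 33.33·(1 − 0.527149) = 33.33·0.472851 = 15.7601 /hr

Final: 15.7601 /hr


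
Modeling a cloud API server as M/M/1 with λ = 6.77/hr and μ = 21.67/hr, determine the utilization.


ρ = λ/μ = 6.77/21.67 = 0.3124

Final: 0.3124


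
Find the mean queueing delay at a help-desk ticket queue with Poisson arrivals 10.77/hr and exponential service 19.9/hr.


ρ = 10.77/19.9 = 0.5412
Wq = ρ/(μ−λ) = 0.5412/(19.9 − 10.77) = 0.5412/9.13 = 0.05928 hr

Final: 0.05928 hr


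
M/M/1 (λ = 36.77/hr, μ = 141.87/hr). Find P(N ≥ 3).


ρ = 36.77/141.87 = 0.2592
P(N ≥ n) = ρ^n = 0.2592^3 = 0.017410

Final: 0.017410


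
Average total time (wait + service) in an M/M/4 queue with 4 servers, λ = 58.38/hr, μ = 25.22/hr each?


a = 2.3148; ρ = 0.5787; P₀ = 0.091734
Lq = P₀·a^c·ρ/(c!(1−ρ)²) = 0.35784
Wq = Lq/λ = 0.35784/58.38 = 0.006129 hr
W = Wq + 1/μ = 0.006129 + 0.03965 = 0.04578 hr

Final: 0.04578 hr


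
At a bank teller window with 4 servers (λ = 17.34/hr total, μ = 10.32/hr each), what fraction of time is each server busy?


ρ = λ/(cμ) = 17.34/(4·10.32) = 17.34/41.28 = 0.4201

Final: 0.4201


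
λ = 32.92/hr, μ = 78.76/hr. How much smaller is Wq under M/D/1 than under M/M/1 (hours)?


ρ = 32.92/78.76 = 0.4180
Wq(M/M/1) = ρ/(μ−λ) = 0.4180/45.84 = 0.009118 hr
Wq(M/D/1) = ρ/(2(μ−λ)) = 0.004559 hr
Savings = 0.009118 − 0.004559 = 0.004559 hr

Final: 0.004559 hr


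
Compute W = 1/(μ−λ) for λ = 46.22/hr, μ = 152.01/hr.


W = 1/(μ−λ) = 1/(152.01 − 46.22) = 1/105.79 = 0.009453 hr

Final: 0.009453 hr


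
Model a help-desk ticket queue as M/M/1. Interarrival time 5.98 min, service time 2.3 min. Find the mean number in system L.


λ = 60/5.98 = 10.0334 /hr
μ = 60/2.3 = 26.0870 /hr
ρ = λ/μ = 10.0334/26.0870 = 0.3846
L = ρ/(1−ρ) = 0.3846/0.6154 = 0.6250

Final: 0.6250


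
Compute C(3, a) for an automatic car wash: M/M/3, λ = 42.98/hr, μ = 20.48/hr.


a = λ/μ = 2.0986; ρ = a/3 = 0.6995
P₀ = 0.095896 (from M/M/c formula)
C(c,a) = [a^c/(c!(1−ρ))]·P₀ = [9.24292/(6·0.3005)]·0.095896
= 5.12717·0.095896 = 0.491677

Final: 0.491677


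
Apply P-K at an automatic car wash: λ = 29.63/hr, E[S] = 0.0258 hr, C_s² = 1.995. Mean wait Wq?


ρ = λ·E[S] = 29.63·0.0258 = 0.7645
E[S²] = E[S]²(1+C_s²) = 0.0258²·(1+1.995) = 0.001994
Wq = λ·E[S²]/(2(1−ρ)) = 29.63·0.001994/(2·0.2355) = 0.12539 hr

Final: 0.12539 hr


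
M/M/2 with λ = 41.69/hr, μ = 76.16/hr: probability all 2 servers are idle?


a = λ/μ = 41.69/76.16 = 0.5474; ρ = a/c = 0.2737
Σ_{k=0}^{1} a^k/k! (terms k=0..1) = 1.00000 + 0.54740 = 1.54740
Tail: a^2/(2!(1−ρ)) = 0.29965/(2·0.7263) = 0.20628
P₀ = 1/(1.54740 + 0.20628) = 1/1.75368 = 0.570228

Final: 0.570228


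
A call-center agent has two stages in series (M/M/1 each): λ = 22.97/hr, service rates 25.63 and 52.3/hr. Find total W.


Each node sees arrival rate λ = 22.97/hr (tandem ⇒ throughput preserved).
W₁ = 1/(μ₁−λ) = 1/(25.63−22.97) = 0.37594 hr
W₂ = 1/(μ₂−λ) = 1/(52.3−22.97) = 0.03409 hr
W_total = W₁ + W₂ = 0.37594 + 0.03409 = 0.41003 hr

Final: 0.41003 hr


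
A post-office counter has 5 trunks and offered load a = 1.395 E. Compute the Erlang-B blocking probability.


B(c,a) = (a^c/c!) / Σ_{k=0}^{c} a^k/k!
a^5/5! = 0.044024
Σ terms (k=0..5): 1.00000 + 1.39500 + 0.97301 + 0.45245 + 0.15779 + 0.04402 = 4.022280
B = 0.044024/4.022280 = 0.010945

Final: 0.010945


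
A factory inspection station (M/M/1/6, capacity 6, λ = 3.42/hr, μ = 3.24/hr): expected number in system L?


ρ = 3.42/3.24 = 1.0556
L = ρ[1 − (K+1)ρ^K + Kρ^(K+1)] / [(1−ρ)(1−ρ^(K+1))]
Numerator: 1.0556·(1 − 7·1.383205 + 6·1.460050) = 0.082189
Denominator: (-0.05556)·(-0.460050) = 0.025558
L = 0.082189/0.025558 = 3.2157

Final: 3.2157


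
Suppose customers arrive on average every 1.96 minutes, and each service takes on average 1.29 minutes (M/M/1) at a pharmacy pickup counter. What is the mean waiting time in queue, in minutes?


λ = 60/1.96 = 30.6122 /hr
μ = 60/1.29 = 46.5116 /hr
ρ = λ/μ = 30.6122/46.5116 = 0.6582
Wq = ρ/(μ−λ) = 0.6582/(46.5116−30.6122) = 0.04140 hr
In minutes: 0.04140·60 = 2.484 min

Final: 2.484 min


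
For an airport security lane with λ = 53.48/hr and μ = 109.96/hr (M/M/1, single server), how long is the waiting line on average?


ρ = 53.48/109.96 = 0.4864
Lq = ρ²/(1−ρ) = 0.2365/0.5136 = 0.4605

Final: 0.4605


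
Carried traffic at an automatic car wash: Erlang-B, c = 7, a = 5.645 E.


B(7,5.645) = 0.161926 (Erlang-B)
Carried load = a(1 − B) = 5.645·(1 − 0.161926) = 5.645·0.838074 = 4.7309 E

Final: 4.7309 Erlangs


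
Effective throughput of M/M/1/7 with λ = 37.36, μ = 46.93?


ρ = 0.7961; P_K = (1−ρ)ρ^7/(1−ρ^8) = 0.049267
λ_eff = λ(1 − P_K) = 37.36·(1 − 0.049267) = 37.36·0.950733 = 35.5194 /hr

Final: 35.5194 /hr


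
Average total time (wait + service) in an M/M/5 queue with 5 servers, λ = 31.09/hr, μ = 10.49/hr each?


a = 2.9638; ρ = 0.5928; P₀ = 0.048570
Lq = P₀·a^c·ρ/(c!(1−ρ)²) = 0.33081
Wq = Lq/λ = 0.33081/31.09 = 0.01064 hr
W = Wq + 1/μ = 0.01064 + 0.09533 = 0.10597 hr

Final: 0.10597 hr


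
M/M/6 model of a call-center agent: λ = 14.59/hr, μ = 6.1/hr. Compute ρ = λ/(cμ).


ρ = λ/(cμ) = 14.59/(6·6.1) = 14.59/36.60 = 0.3986

Final: 0.3986


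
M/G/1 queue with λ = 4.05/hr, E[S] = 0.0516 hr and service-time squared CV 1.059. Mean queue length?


ρ = λ·E[S] = 4.05·0.0516 = 0.2090
Lq = ρ²(1+C_s²)/(2(1−ρ)) = 0.04367·(1+1.059)/(2·0.7910)
= 0.04367·2.0590/1.5820 = 0.05684

Final: 0.05684


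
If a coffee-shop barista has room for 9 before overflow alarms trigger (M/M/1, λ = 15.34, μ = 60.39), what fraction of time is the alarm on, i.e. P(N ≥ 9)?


ρ = 15.34/60.39 = 0.2540
P(N ≥ n) = ρ^n = 0.2540^9 = 0.000004403

Final: 0.000004403


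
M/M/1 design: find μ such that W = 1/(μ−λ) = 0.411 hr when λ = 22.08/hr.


W = 1/(μ−λ) ⇒ μ − λ = 1/W = 1/0.411 = 2.4331
μ = λ + 1/W = 22.08 + 2.4331 = 24.5131 per hr

Final: 24.5131 /hr


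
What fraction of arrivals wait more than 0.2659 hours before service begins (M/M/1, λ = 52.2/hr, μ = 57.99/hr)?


ρ = 52.2/57.99 = 0.9002
P(Wq > t) = ρ·e^{−(μ−λ)t} = 0.9002·e^{−1.5396}
= 0.9002·0.214475 = 0.193061

Final: 0.193061


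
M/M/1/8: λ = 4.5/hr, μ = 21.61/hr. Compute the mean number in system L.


ρ = 4.5/21.61 = 0.2082
L = ρ[1 − (K+1)ρ^K + Kρ^(K+1)] / [(1−ρ)(1−ρ^(K+1))]
Numerator: 0.2082·(1 − 9·0.000003536 + 8·0.0000007362) = 0.208232
Denominator: (0.7918)·(0.999999) = 0.791762
L = 0.208232/0.791762 = 0.2630

Final: 0.2630


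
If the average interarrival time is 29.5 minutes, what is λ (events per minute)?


λ = 1/(interarrival time) in consistent units.
1 minute = 1 min, so λ = 1/29.5 = 0.03390 per minute

Final: 0.03390 /min


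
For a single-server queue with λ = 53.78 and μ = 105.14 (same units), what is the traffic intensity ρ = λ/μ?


ρ = λ/μ = 53.78/105.14 = 0.5115

Final: 0.5115


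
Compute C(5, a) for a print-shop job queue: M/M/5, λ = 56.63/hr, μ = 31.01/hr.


a = λ/μ = 1.8262; ρ = a/5 = 0.3652
P₀ = 0.160288 (from M/M/c formula)
C(c,a) = [a^c/(c!(1−ρ))]·P₀ = [20.31066/(120·0.6348)]·0.160288
= 0.26664·0.160288 = 0.042740

Final: 0.042740


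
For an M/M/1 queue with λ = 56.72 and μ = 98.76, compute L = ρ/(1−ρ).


ρ = λ/μ = 56.72/98.76 = 0.5743
L = ρ/(1−ρ) = 0.5743/(1 − 0.5743) = 0.5743/0.4257 = 1.3492

Final: 1.3492


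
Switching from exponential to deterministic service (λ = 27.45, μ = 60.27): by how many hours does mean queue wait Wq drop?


ρ = 27.45/60.27 = 0.4555
Wq(M/M/1) = ρ/(μ−λ) = 0.4555/32.82 = 0.01388 hr
Wq(M/D/1) = ρ/(2(μ−λ)) = 0.006939 hr
Savings = 0.01388 − 0.006939 = 0.006939 hr

Final: 0.006939 hr


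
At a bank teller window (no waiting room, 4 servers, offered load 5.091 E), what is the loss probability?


B(c,a) = (a^c/c!) / Σ_{k=0}^{c} a^k/k!
a^4/4! = 27.989887
Σ terms (k=0..4): 1.00000 + 5.09100 + 12.95914 + 21.99166 + 27.98989 = 69.031689
B = 27.989887/69.031689 = 0.405464

Final: 0.405464


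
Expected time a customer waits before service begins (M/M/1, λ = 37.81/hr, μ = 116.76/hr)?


ρ = 37.81/116.76 = 0.3238
Wq = ρ/(μ−λ) = 0.3238/(116.76 − 37.81) = 0.3238/78.95 = 0.004102 hr

Final: 0.004102 hr


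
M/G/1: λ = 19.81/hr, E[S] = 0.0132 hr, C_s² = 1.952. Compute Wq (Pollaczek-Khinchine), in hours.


ρ = λ·E[S] = 19.81·0.0132 = 0.2615
E[S²] = E[S]²(1+C_s²) = 0.0132²·(1+1.952) = 0.0005144
Wq = λ·E[S²]/(2(1−ρ)) = 19.81·0.0005144/(2·0.7385) = 0.006899 hr

Final: 0.006899 hr


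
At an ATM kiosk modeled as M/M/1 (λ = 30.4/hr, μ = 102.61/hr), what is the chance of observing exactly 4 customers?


ρ = 30.4/102.61 = 0.2963
P_n = (1−ρ)·ρ^n = (1 − 0.2963)·0.2963^4 = 0.7037·0.007704 = 0.005422

Final: 0.005422


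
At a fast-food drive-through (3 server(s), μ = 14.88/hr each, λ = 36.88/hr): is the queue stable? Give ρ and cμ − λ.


Total capacity cμ = 3·14.88 = 44.64/hr
ρ = λ/(cμ) = 36.88/44.64 = 0.8262
Stable ⇔ ρ < 1: YES
Spare capacity = cμ − λ = 44.64 − 36.88 = 7.76/hr

Final: ρ = 0.8262; stable; margin = 7.76/hr


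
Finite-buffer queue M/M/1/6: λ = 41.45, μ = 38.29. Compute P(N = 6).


ρ = λ/μ = 41.45/38.29 = 1.0825
P_K = (1−ρ)ρ^K/(1−ρ^(K+1)) = (-0.08253·1.609293)/(1 − 1.742104)
= -0.132812/-0.742104 = 0.178966

Final: 0.178966


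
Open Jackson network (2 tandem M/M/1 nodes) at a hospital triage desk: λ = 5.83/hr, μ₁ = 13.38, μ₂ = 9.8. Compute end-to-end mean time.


Each node sees arrival rate λ = 5.83/hr (tandem ⇒ throughput preserved).
W₁ = 1/(μ₁−λ) = 1/(13.38−5.83) = 0.13245 hr
W₂ = 1/(μ₂−λ) = 1/(9.8−5.83) = 0.25189 hr
W_total = W₁ + W₂ = 0.13245 + 0.25189 = 0.38434 hr

Final: 0.38434 hr


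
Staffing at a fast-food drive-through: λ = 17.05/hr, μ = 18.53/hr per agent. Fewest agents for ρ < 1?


Stability requires cμ > λ ⇔ c > λ/μ.
λ/μ = 17.05/18.53 = 0.9201
Minimum integer c = ⌊0.9201⌋ + 1 = 1
Check: 1·18.53 = 18.53 > 17.05, while 0·18.53 = 0.00 ≤ 17.05

Final: 1 servers


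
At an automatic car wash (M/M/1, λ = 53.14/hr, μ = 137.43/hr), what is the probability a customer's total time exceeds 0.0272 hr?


W ~ Exponential(μ−λ) for M/M/1.
μ − λ = 137.43 − 53.14 = 84.2900
P(W > t) = e^{−(μ−λ)t} = e^{−2.2927} = 0.100995

Final: 0.100995


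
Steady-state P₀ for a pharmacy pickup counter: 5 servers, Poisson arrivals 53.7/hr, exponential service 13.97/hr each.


a = λ/μ = 53.7/13.97 = 3.8440; ρ = a/c = 0.7688
Σ_{k=0}^{4} a^k/k! (terms k=0..4) = 1.00000 + 3.84395 + 7.38798 + 9.46635 + 9.09704 = 30.79532
Tail: a^5/(5!(1−ρ)) = 839.24623/(120·0.2312) = 30.24837
P₀ = 1/(30.79532 + 30.24837) = 1/61.04370 = 0.016382

Final: 0.016382


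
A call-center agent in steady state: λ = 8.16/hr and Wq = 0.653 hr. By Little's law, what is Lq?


Lq = λWq = 8.16·0.653 = 5.3285

Final: 5.3285


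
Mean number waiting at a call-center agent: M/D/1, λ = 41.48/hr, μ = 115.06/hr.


ρ = 41.48/115.06 = 0.3605
M/D/1: Lq = ρ²/(2(1−ρ)) = 0.1300/(2·0.6395) = 0.10162

Final: 0.10162


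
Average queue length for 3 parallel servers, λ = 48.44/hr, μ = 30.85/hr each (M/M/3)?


a = λ/μ = 1.5702; ρ = a/3 = 0.5234
P₀ = 0.193924
Lq = P₀·a^c·ρ / (c!·(1−ρ)²) = 0.193924·3.87121·0.5234/(6·0.22715)
= 0.28829

Final: 0.28829


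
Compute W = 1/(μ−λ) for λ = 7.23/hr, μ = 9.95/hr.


W = 1/(μ−λ) = 1/(9.95 − 7.23) = 1/2.72 = 0.3676 hr

Final: 0.3676 hr


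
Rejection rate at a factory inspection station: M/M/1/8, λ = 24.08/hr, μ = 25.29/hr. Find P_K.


ρ = λ/μ = 24.08/25.29 = 0.9522
P_K = (1−ρ)ρ^K/(1−ρ^(K+1)) = (0.04784·0.675556)/(1 − 0.643234)
= 0.032322/0.356766 = 0.090597

Final: 0.090597


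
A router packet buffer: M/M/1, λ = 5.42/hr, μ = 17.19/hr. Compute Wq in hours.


ρ = 5.42/17.19 = 0.3153
Wq = ρ/(μ−λ) = 0.3153/(17.19 − 5.42) = 0.3153/11.77 = 0.02679 hr

Final: 0.02679 hr


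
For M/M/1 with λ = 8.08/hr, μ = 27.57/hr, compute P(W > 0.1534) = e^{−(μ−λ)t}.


W ~ Exponential(μ−λ) for M/M/1.
μ − λ = 27.57 − 8.08 = 19.4900
P(W > t) = e^{−(μ−λ)t} = e^{−2.9898} = 0.050299

Final: 0.050299


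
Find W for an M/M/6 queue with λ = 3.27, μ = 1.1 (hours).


a = 2.9727; ρ = 0.4955; P₀ = 0.050358
Lq = P₀·a^c·ρ/(c!(1−ρ)²) = 0.09394
Wq = Lq/λ = 0.09394/3.27 = 0.02873 hr
W = Wq + 1/μ = 0.02873 + 0.90909 = 0.93782 hr

Final: 0.93782 hr


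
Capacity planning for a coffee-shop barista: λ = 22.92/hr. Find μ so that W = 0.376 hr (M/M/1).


W = 1/(μ−λ) ⇒ μ − λ = 1/W = 1/0.376 = 2.6596
μ = λ + 1/W = 22.92 + 2.6596 = 25.5796 per hr

Final: 25.5796 /hr


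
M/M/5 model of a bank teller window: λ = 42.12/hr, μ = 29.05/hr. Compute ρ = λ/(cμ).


ρ = λ/(cμ) = 42.12/(5·29.05) = 42.12/145.25 = 0.2900

Final: 0.2900


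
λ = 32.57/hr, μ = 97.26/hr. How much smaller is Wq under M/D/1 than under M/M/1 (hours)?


ρ = 32.57/97.26 = 0.3349
Wq(M/M/1) = ρ/(μ−λ) = 0.3349/64.69 = 0.005177 hr
Wq(M/D/1) = ρ/(2(μ−λ)) = 0.002588 hr
Savings = 0.005177 − 0.002588 = 0.002588 hr

Final: 0.002588 hr


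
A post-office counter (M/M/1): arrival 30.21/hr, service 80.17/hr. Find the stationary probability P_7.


ρ = 30.21/80.17 = 0.3768
P_n = (1−ρ)·ρ^n = (1 − 0.3768)·0.3768^7 = 0.6232·0.001079 = 0.0006723

Final: 0.0006723


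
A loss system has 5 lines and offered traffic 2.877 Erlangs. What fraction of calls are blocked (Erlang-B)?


B(c,a) = (a^c/c!) / Σ_{k=0}^{c} a^k/k!
a^5/5! = 1.642548
Σ terms (k=0..5): 1.00000 + 2.87700 + 4.13856 + 3.96888 + 2.85462 + 1.64255 = 16.481615
B = 1.642548/16.481615 = 0.099659

Final: 0.099659


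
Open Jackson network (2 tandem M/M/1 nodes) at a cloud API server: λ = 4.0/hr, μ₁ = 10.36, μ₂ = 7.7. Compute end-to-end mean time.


Each node sees arrival rate λ = 4.0/hr (tandem ⇒ throughput preserved).
W₁ = 1/(μ₁−λ) = 1/(10.36−4.0) = 0.15723 hr
W₂ = 1/(μ₂−λ) = 1/(7.7−4.0) = 0.27027 hr
W_total = W₁ + W₂ = 0.15723 + 0.27027 = 0.42750 hr

Final: 0.42750 hr


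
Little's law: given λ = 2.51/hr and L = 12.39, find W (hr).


W = L/λ = 12.39/2.51 = 4.9363 hr

Final: 4.9363 hr


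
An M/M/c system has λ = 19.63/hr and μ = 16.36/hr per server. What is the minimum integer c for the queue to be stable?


Stability requires cμ > λ ⇔ c > λ/μ.
λ/μ = 19.63/16.36 = 1.1999
Minimum integer c = ⌊1.1999⌋ + 1 = 2
Check: 2·16.36 = 32.72 > 19.63, while 1·16.36 = 16.36 ≤ 19.63

Final: 2 servers


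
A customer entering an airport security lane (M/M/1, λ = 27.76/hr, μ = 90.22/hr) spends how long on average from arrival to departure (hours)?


W = 1/(μ−λ) = 1/(90.22 − 27.76) = 1/62.46 = 0.01601 hr

Final: 0.01601 hr


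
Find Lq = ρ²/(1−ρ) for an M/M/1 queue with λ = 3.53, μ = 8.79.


ρ = 3.53/8.79 = 0.4016
Lq = ρ²/(1−ρ) = 0.1613/0.5984 = 0.2695

Final: 0.2695


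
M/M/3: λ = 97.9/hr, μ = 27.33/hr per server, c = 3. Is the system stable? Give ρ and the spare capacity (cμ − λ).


Total capacity cμ = 3·27.33 = 81.99/hr
ρ = λ/(cμ) = 97.9/81.99 = 1.1940
Stable ⇔ ρ < 1: NO
Spare capacity = cμ − λ = 81.99 − 97.9 = -15.91/hr

Final: ρ = 1.1940; unstable; margin = -15.91/hr


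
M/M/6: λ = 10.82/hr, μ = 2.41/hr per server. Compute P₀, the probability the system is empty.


a = λ/μ = 10.82/2.41 = 4.4896; ρ = a/c = 0.7483
Σ_{k=0}^{5} a^k/k! (terms k=0..5) = 1.00000 + 4.48963 + 10.07837 + 15.08271 + 16.92893 + 15.20092 = 62.78056
Tail: a^6/(6!(1−ρ)) = 8189.57396/(720·0.2517) = 45.18515
P₀ = 1/(62.78056 + 45.18515) = 1/107.96571 = 0.009262

Final: 0.009262


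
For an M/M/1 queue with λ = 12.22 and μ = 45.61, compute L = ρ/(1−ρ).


ρ = λ/μ = 12.22/45.61 = 0.2679
L = ρ/(1−ρ) = 0.2679/(1 − 0.2679) = 0.2679/0.7321 = 0.3660

Final: 0.3660


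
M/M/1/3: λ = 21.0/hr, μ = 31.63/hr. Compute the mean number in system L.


ρ = 21.0/31.63 = 0.6639
L = ρ[1 − (K+1)ρ^K + Kρ^(K+1)] / [(1−ρ)(1−ρ^(K+1))]
Numerator: 0.6639·(1 − 4·0.292658 + 3·0.194303) = 0.273723
Denominator: (0.3361)·(0.805697) = 0.270773
L = 0.273723/0.270773 = 1.0109

Final: 1.0109


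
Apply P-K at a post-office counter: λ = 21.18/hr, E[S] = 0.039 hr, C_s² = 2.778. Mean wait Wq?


ρ = λ·E[S] = 21.18·0.039 = 0.8260
E[S²] = E[S]²(1+C_s²) = 0.039²·(1+2.778) = 0.005746
Wq = λ·E[S²]/(2(1−ρ)) = 21.18·0.005746/(2·0.1740) = 0.34977 hr

Final: 0.34977 hr


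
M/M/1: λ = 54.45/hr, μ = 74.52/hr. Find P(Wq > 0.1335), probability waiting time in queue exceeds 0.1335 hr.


ρ = 54.45/74.52 = 0.7307
P(Wq > t) = ρ·e^{−(μ−λ)t} = 0.7307·e^{−2.6793}
= 0.7307·0.068608 = 0.050130

Final: 0.050130


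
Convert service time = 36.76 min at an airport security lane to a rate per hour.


μ = 1/(service time) in consistent units.
1 hour = 60 min, so μ = 60/36.76 = 1.6322 per hour

Final: 1.6322 /hr


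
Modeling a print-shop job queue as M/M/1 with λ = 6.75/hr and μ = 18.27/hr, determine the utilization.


ρ = λ/μ = 6.75/18.27 = 0.3695

Final: 0.3695


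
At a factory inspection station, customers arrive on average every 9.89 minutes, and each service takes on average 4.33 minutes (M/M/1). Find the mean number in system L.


λ = 60/9.89 = 6.0667 /hr
μ = 60/4.33 = 13.8568 /hr
ρ = λ/μ = 6.0667/13.8568 = 0.4378
L = ρ/(1−ρ) = 0.4378/0.5622 = 0.7788

Final: 0.7788


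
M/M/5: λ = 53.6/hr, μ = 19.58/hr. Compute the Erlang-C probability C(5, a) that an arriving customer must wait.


a = λ/μ = 2.7375; ρ = a/5 = 0.5475
P₀ = 0.062210 (from M/M/c formula)
C(c,a) = [a^c/(c!(1−ρ))]·P₀ = [153.73067/(120·0.4525)]·0.062210
= 2.83112·0.062210 = 0.176125

Final: 0.176125


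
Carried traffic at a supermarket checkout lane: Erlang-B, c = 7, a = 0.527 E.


B(7,0.527) = 0.000001322 (Erlang-B)
Carried load = a(1 − B) = 0.527·(1 − 0.000001322) = 0.527·0.999999 = 0.5270 E

Final: 0.5270 Erlangs


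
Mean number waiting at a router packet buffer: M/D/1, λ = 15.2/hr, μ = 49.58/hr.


ρ = 15.2/49.58 = 0.3066
M/D/1: Lq = ρ²/(2(1−ρ)) = 0.09399/(2·0.6934) = 0.06777

Final: 0.06777


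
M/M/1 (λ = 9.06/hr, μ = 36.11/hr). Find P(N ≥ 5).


ρ = 9.06/36.11 = 0.2509
P(N ≥ n) = ρ^n = 0.2509^5 = 0.0009943

Final: 0.0009943


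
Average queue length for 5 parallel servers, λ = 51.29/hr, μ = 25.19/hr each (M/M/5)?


a = λ/μ = 2.0361; ρ = a/5 = 0.4072
P₀ = 0.129466
Lq = P₀·a^c·ρ / (c!·(1−ρ)²) = 0.129466·34.99634·0.4072/(120·0.35138)
= 0.04376

Final: 0.04376


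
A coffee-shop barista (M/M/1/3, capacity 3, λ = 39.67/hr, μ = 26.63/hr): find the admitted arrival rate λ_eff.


ρ = 1.4897; P_K = (1−ρ)ρ^3/(1−ρ^4) = 0.412470
λ_eff = λ(1 − P_K) = 39.67·(1 − 0.412470) = 39.67·0.587530 = 23.3073 /hr

Final: 23.3073 /hr


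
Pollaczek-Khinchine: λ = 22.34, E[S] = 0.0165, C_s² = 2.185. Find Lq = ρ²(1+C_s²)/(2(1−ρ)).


ρ = λ·E[S] = 22.34·0.0165 = 0.3686
Lq = ρ²(1+C_s²)/(2(1−ρ)) = 0.1359·(1+2.185)/(2·0.6314)
= 0.1359·3.1850/1.2628 = 0.34270

Final: 0.34270


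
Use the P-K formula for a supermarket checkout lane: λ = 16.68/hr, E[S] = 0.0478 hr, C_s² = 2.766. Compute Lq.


ρ = λ·E[S] = 16.68·0.0478 = 0.7973
Lq = ρ²(1+C_s²)/(2(1−ρ)) = 0.6357·(1+2.766)/(2·0.2027)
= 0.6357·3.7660/0.4054 = 5.90545

Final: 5.90545


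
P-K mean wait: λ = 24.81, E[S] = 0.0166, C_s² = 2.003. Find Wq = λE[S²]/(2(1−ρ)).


ρ = λ·E[S] = 24.81·0.0166 = 0.4118
E[S²] = E[S]²(1+C_s²) = 0.0166²·(1+2.003) = 0.0008275
Wq = λ·E[S²]/(2(1−ρ)) = 24.81·0.0008275/(2·0.5882) = 0.01745 hr

Final: 0.01745 hr


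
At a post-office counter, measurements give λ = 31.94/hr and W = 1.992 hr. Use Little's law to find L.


L = λW = 31.94·1.992 = 63.6245

Final: 63.6245


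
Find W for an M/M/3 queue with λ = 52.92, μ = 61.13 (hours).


a = 0.8657; ρ = 0.2886; P₀ = 0.417990
Lq = P₀·a^c·ρ/(c!(1−ρ)²) = 0.02577
Wq = Lq/λ = 0.02577/52.92 = 0.0004869 hr
W = Wq + 1/μ = 0.0004869 + 0.01636 = 0.01685 hr

Final: 0.01685 hr


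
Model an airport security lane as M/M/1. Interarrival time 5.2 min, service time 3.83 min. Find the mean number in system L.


λ = 60/5.2 = 11.5385 /hr
μ = 60/3.83 = 15.6658 /hr
ρ = λ/μ = 11.5385/15.6658 = 0.7365
L = ρ/(1−ρ) = 0.7365/0.2635 = 2.7956

Final: 2.7956


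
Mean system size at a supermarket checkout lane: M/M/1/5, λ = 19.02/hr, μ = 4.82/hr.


ρ = 19.02/4.82 = 3.9461
L = ρ[1 − (K+1)ρ^K + Kρ^(K+1)] / [(1−ρ)(1−ρ^(K+1))]
Numerator: 3.9461·(1 − 6·956.791640 + 5·3775.555391) = 51843.418212
Denominator: (-2.9461)·(-3774.555391) = 11120.059451
L = 51843.418212/11120.059451 = 4.6622

Final: 4.6622


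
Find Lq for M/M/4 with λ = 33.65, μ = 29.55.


a = λ/μ = 1.1387; ρ = a/4 = 0.2847
P₀ = 0.319368
Lq = P₀·a^c·ρ / (c!·(1−ρ)²) = 0.319368·1.68155·0.2847/(24·0.51167)
= 0.01245

Final: 0.01245


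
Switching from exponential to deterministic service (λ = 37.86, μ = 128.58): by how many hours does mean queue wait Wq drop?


ρ = 37.86/128.58 = 0.2944
Wq(M/M/1) = ρ/(μ−λ) = 0.2944/90.72 = 0.003246 hr
Wq(M/D/1) = ρ/(2(μ−λ)) = 0.001623 hr
Savings = 0.003246 − 0.001623 = 0.001623 hr

Final: 0.001623 hr


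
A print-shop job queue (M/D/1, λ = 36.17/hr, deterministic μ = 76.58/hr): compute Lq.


ρ = 36.17/76.58 = 0.4723
M/D/1: Lq = ρ²/(2(1−ρ)) = 0.2231/(2·0.5277) = 0.21138

Final: 0.21138


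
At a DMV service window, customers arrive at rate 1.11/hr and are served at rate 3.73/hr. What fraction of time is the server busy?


ρ = λ/μ = 1.11/3.73 = 0.2976

Final: 0.2976


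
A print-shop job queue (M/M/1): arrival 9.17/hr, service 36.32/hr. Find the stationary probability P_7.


ρ = 9.17/36.32 = 0.2525
P_n = (1−ρ)·ρ^n = (1 − 0.2525)·0.2525^7 = 0.7475·0.00006540 = 0.00004889

Final: 0.00004889


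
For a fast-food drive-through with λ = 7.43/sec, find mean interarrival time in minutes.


Mean interarrival time = 1/λ = 1/7.43 second = 0.13459 second
In minutes: 0.13459 × 0.0166667 = 0.002243 min

Final: 0.002243 min
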